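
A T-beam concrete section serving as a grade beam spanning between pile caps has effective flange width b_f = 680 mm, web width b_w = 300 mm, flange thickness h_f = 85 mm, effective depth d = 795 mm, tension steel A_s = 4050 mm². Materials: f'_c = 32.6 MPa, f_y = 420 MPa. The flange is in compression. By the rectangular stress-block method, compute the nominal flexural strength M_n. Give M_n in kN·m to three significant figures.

M_n ≈ 1280 kN·m

Tension: T = A_s f_y = 4050 × 420 = 1701000 N.
Try a within the flange: a = T/(0.85 f'_c b_f) = 1701000/(0.85 × 32.6 × 680) = 90.27 mm.
a = 90.27 > h_f = 85 mm: the block extends into the web. Split into flange-overhang and web parts.
C_f = 0.85 f'_c (b_f − b_w) h_f = 0.85 × 32.6 × (680 − 300) × 85 = 895033 N.
Remaining web compression depth: a_w = (T − C_f)/(0.85 f'_c b_w) = (1701000 − 895033)/(0.85 × 32.6 × 300) = 96.95 mm.
M_n = C_f(d − h_f/2) + (T − C_f)(d − a_w/2) = 895033 × (795 − 42.5) + 805967 × (795 − 48.475) = 673.51 + 601.67 = 1275.18 × 10⁶ N·mm.
M_n = 1275.18 kN·m.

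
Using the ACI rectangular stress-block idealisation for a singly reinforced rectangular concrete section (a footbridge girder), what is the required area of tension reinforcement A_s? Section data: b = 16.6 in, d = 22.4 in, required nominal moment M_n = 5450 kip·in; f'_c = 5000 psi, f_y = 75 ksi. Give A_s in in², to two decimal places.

A_s ≈ 3.54 in²

From M_n = 0.85 f'_c a b (d − a/2):
a = d − √(d² − 2M_n/(0.85 f'_c b)) = 22.4 − √(22.4² − 2 × 5450/(0.85 × 5 × 16.6)) = 3.765 in.
A_s = 0.85 f'_c a b / f_y = 0.85 × 5 × 3.765 × 16.6 / 75 = 3.542 in².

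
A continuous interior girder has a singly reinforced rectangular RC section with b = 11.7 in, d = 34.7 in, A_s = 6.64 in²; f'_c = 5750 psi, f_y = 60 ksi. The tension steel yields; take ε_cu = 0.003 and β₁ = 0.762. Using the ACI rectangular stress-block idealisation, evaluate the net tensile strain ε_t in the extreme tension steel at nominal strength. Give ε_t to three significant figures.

a = A_s f_y/(0.85 f'_c b) = 6.967 in.
β₁ = 0.762, so c = a/β₁ = 6.967/0.762 = 9.143 in.
From the linear strain diagram with ε_cu = 0.003: ε_t = 0.003 (d − c)/c = 0.003 × (34.7 − 9.143)/9.143 = 0.00839.
Since ε_t ≥ 0.005, the section is tension-controlled.

ε_t ≈ 0.00839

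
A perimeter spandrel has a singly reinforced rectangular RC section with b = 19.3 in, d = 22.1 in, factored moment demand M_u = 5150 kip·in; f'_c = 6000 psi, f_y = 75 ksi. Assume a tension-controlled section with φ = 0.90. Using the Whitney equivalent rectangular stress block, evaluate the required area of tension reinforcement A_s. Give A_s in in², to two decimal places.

A_s ≈ 3.69 in²

M_n = M_u/φ = 5150/0.90 = 5722.22 kip·in.
From M_n = 0.85 f'_c a b (d − a/2):
a = d − √(d² − 2M_n/(0.85 f'_c b)) = 22.1 − √(22.1² − 2 × 5722.22/(0.85 × 6 × 19.3)) = 2.809 in.
A_s = 0.85 f'_c a b / f_y = 0.85 × 6 × 2.809 × 19.3 / 75 = 3.687 in².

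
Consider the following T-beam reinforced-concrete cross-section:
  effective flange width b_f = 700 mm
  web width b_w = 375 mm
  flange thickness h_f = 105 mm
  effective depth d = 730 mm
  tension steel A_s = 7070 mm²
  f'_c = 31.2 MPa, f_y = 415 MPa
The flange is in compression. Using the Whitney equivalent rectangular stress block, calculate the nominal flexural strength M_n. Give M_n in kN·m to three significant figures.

M_n ≈ 1890 kN·m

Tension: T = A_s f_y = 7070 × 415 = 2934050 N.
Try a within the flange: a = T/(0.85 f'_c b_f) = 2934050/(0.85 × 31.2 × 700) = 158.05 mm.
a = 158.05 > h_f = 105 mm: the block extends into the web. Split into flange-overhang and web parts.
C_f = 0.85 f'_c (b_f − b_w) h_f = 0.85 × 31.2 × (700 − 375) × 105 = 904995 N.
Remaining web compression depth: a_w = (T − C_f)/(0.85 f'_c b_w) = (2934050 − 904995)/(0.85 × 31.2 × 375) = 204.03 mm.
M_n = C_f(d − h_f/2) + (T − C_f)(d − a_w/2) = 904995 × (730 − 52.5) + 2029055 × (730 − 102.015) = 613.13 + 1274.22 = 1887.35 × 10⁶ N·mm.
M_n = 1887.35 kN·m.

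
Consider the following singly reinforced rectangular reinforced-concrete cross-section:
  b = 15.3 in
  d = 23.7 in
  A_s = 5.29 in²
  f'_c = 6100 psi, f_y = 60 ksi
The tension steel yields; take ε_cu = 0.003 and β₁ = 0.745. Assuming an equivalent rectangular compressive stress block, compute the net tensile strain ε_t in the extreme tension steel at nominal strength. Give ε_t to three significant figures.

ε_t ≈ 0.0102

a = A_s f_y/(0.85 f'_c b) = 4.001 in.
β₁ = 0.745, so c = a/β₁ = 4.001/0.745 = 5.370 in.
From the linear strain diagram with ε_cu = 0.003: ε_t = 0.003 (d − c)/c = 0.003 × (23.7 − 5.370)/5.370 = 0.0102.
Since ε_t ≥ 0.005, the section is tension-controlled.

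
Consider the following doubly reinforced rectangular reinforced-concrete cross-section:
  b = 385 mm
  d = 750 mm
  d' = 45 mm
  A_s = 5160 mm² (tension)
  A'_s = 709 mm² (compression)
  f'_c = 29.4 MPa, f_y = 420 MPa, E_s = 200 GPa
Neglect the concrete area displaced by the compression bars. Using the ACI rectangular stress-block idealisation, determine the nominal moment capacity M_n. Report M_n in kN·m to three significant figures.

Assume both tension and compression steel yield.
Net tension couple steel: A_s − A'_s = 4451 mm².
a = (A_s − A'_s) f_y / (0.85 f'_c b) = 1869420/(0.85 × 29.4 × 385) = 194.30 mm.
c = a/β₁ = 194.30/0.84 = 231.31 mm; ε'_s = 0.003(c − d')/c = 0.0024 ≥ f_y/E_s = 0.0021, so compression steel does yield.
M_n = (A_s − A'_s) f_y (d − a/2) + A'_s f_y (d − d') = [1869420 × (750 − 97.15) + 297780 × (750 − 45)] × 10⁻⁶ = 1220.45 + 209.93 = 1430.38 kN·m.

M_n ≈ 1430 kN·m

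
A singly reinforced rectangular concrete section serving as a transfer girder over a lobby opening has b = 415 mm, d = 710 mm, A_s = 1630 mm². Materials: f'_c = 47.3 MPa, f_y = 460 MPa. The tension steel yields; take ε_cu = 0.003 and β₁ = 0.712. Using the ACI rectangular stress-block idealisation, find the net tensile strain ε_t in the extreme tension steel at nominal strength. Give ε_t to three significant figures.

a = A_s f_y/(0.85 f'_c b) = 44.94 mm.
β₁ = 0.712, so c = a/β₁ = 44.94/0.712 = 63.12 mm.
From the linear strain diagram with ε_cu = 0.003: ε_t = 0.003 (d − c)/c = 0.003 × (710 − 63.12)/63.12 = 0.0307.
Since ε_t ≥ 0.005, the section is tension-controlled.

ε_t ≈ 0.0307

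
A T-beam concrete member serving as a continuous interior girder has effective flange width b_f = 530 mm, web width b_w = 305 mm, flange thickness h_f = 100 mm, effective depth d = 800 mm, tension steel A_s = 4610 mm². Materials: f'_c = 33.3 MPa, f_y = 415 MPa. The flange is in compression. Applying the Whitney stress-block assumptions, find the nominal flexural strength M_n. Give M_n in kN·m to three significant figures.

M_n ≈ 1400 kN·m

Tension: T = A_s f_y = 4610 × 415 = 1913150 N.
Try a within the flange: a = T/(0.85 f'_c b_f) = 1913150/(0.85 × 33.3 × 530) = 127.53 mm.
a = 127.53 > h_f = 100 mm: the block extends into the web. Split into flange-overhang and web parts.
C_f = 0.85 f'_c (b_f − b_w) h_f = 0.85 × 33.3 × (530 − 305) × 100 = 636863 N.
Remaining web compression depth: a_w = (T − C_f)/(0.85 f'_c b_w) = (1913150 − 636863)/(0.85 × 33.3 × 305) = 147.84 mm.
M_n = C_f(d − h_f/2) + (T − C_f)(d − a_w/2) = 636863 × (800 − 50) + 1276287 × (800 − 73.92) = 477.65 + 926.69 = 1404.34 × 10⁶ N·mm.
M_n = 1404.34 kN·m.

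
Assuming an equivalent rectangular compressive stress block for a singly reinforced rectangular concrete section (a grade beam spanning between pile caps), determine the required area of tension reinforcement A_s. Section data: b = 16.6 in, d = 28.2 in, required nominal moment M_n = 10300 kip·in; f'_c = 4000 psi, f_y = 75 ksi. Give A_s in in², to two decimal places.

A_s ≈ 5.61 in²

From M_n = 0.85 f'_c a b (d − a/2):
a = d − √(d² − 2M_n/(0.85 f'_c b)) = 28.2 − √(28.2² − 2 × 10300/(0.85 × 4 × 16.6)) = 7.458 in.
A_s = 0.85 f'_c a b / f_y = 0.85 × 4 × 7.458 × 16.6 / 75 = 5.612 in².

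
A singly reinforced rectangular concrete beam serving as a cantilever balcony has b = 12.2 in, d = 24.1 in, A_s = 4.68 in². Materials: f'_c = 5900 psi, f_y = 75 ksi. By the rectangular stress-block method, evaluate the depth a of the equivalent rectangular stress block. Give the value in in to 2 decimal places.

T = A_s f_y = 4.68 × 75 = 351 kips.
a = T/(0.85 f'_c b) = 351/(0.85 × 5.9 × 12.2) = 5.74 in.

a ≈ 5.74 in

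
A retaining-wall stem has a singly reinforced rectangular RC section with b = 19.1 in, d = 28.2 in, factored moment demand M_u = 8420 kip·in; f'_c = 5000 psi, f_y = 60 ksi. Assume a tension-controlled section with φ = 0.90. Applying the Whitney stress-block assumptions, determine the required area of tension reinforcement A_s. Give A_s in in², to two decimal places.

A_s ≈ 6.00 in²

M_n = M_u/φ = 8420/0.90 = 9355.56 kip·in.
From M_n = 0.85 f'_c a b (d − a/2):
a = d − √(d² − 2M_n/(0.85 f'_c b)) = 28.2 − √(28.2² − 2 × 9355.56/(0.85 × 5 × 19.1)) = 4.436 in.
A_s = 0.85 f'_c a b / f_y = 0.85 × 5 × 4.436 × 19.1 / 60 = 6.002 in².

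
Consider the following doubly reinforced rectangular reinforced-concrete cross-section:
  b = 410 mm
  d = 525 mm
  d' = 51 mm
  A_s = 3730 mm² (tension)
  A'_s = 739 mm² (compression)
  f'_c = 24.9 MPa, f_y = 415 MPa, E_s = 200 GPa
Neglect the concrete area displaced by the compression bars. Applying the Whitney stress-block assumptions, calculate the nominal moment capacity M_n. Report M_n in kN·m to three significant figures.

M_n ≈ 708 kN·m

Assume both tension and compression steel yield.
Net tension couple steel: A_s − A'_s = 2991 mm².
a = (A_s − A'_s) f_y / (0.85 f'_c b) = 1241265/(0.85 × 24.9 × 410) = 143.04 mm.
c = a/β₁ = 143.04/0.85 = 168.28 mm; ε'_s = 0.003(c − d')/c = 0.0021 ≥ f_y/E_s = 0.0021, so compression steel does yield.
M_n = (A_s − A'_s) f_y (d − a/2) + A'_s f_y (d − d') = [1241265 × (525 − 71.52) + 306685 × (525 − 51)] × 10⁻⁶ = 562.89 + 145.37 = 708.26 kN·m.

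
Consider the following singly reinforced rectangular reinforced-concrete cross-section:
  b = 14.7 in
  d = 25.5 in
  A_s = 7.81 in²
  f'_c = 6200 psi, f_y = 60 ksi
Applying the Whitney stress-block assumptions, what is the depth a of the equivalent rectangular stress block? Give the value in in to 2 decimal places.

T = A_s f_y = 7.81 × 60 = 468.6 kips.
a = T/(0.85 f'_c b) = 468.6/(0.85 × 6.2 × 14.7) = 6.05 in.

a ≈ 6.05 in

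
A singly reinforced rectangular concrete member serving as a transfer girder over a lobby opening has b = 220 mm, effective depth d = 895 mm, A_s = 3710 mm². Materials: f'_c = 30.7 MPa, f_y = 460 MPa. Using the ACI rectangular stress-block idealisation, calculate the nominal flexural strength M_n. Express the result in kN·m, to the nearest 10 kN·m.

T = A_s f_y = 3710 × 460 = 1706600 N = 1706.6 kN.
From C = T: a = T/(0.85 f'_c b) = 1706600/(0.85 × 30.7 × 220) = 297.27 mm.
M_n = T(d − a/2) = 1706.6 kN × (895 − 148.635) mm = 1273.75 kN·m.

M_n ≈ 1270 kN·m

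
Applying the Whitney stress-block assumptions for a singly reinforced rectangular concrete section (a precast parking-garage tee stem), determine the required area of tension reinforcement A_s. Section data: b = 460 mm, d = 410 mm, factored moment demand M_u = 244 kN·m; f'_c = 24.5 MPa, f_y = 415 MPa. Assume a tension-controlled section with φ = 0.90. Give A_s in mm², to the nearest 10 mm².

A_s ≈ 1760 mm²

M_n = M_u/φ = 244/0.90 = 271.111 kN·m.
With M_n = 0.85 f'_c a b (d − a/2), solve the quadratic for a:
a = d − √(d² − 2M_n/(0.85 f'_c b)) = 410 − √(410² − 2 × 271.111×10⁶/(0.85 × 24.5 × 460)) = 76.09 mm.
A_s = 0.85 f'_c a b / f_y = 0.85 × 24.5 × 76.09 × 460 / 415 = 1756.4 mm².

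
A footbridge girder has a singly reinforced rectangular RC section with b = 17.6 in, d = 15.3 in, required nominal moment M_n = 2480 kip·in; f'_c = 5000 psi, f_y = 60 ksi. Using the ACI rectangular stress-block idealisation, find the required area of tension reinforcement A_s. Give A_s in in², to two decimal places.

From M_n = 0.85 f'_c a b (d − a/2):
a = d − √(d² − 2M_n/(0.85 f'_c b)) = 15.3 − √(15.3² − 2 × 2480/(0.85 × 5 × 17.6)) = 2.347 in.
A_s = 0.85 f'_c a b / f_y = 0.85 × 5 × 2.347 × 17.6 / 60 = 2.926 in².

A_s ≈ 2.93 in²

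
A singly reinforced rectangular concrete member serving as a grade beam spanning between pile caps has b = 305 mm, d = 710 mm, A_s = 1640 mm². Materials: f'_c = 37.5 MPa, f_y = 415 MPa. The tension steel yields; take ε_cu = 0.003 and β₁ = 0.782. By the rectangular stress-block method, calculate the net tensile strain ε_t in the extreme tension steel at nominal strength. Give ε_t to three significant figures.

a = A_s f_y/(0.85 f'_c b) = 70.01 mm.
β₁ = 0.782, so c = a/β₁ = 70.01/0.782 = 89.53 mm.
From the linear strain diagram with ε_cu = 0.003: ε_t = 0.003 (d − c)/c = 0.003 × (710 − 89.53)/89.53 = 0.0208.
Since ε_t ≥ 0.005, the section is tension-controlled.

ε_t ≈ 0.0208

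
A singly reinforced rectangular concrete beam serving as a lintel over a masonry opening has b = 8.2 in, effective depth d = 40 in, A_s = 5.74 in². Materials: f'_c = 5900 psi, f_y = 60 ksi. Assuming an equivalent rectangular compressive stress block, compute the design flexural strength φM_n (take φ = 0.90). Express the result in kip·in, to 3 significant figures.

φM_n ≈ 11100 kip·in

T = A_s f_y = 5.74 × 60 = 344.4 kips.
a = T/(0.85 f'_c b) = 344.4/(0.85 × 5.9 × 8.2) = 8.375 in.
M_n = T(d − a/2) = 344.4 × (40 − 4.1875) = 12333.8 kip·in.
φM_n = 0.90 × 12333.8 = 11100.4 kip·in.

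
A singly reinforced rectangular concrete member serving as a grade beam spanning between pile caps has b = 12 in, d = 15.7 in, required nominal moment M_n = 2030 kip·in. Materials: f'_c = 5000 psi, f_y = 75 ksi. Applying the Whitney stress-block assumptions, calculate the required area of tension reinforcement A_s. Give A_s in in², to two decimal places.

A_s ≈ 1.89 in²

From M_n = 0.85 f'_c a b (d − a/2):
a = d − √(d² − 2M_n/(0.85 f'_c b)) = 15.7 − √(15.7² − 2 × 2030/(0.85 × 5 × 12)) = 2.782 in.
A_s = 0.85 f'_c a b / f_y = 0.85 × 5 × 2.782 × 12 / 75 = 1.892 in².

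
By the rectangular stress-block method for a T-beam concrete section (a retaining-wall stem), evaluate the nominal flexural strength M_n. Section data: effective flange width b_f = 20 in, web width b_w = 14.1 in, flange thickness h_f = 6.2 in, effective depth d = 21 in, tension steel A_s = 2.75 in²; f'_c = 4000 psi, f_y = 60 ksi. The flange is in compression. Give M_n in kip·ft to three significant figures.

Tension: T = A_s f_y = 2.75 × 60 = 165 kips.
Try a within the flange: a = T/(0.85 f'_c b_f) = 165/(0.85 × 4 × 20) = 2.426 in.
Since a = 2.426 ≤ h_f = 6.2 in, the stress block lies entirely in the flange; analyse as a rectangular beam of width b_f.
M_n = T(d − a/2) = 165 × (21 − 1.213) = 3264.9 kip·in.
M_n = 3264.9/12 = 272.08 kip·ft.

M_n ≈ 272 kip·ft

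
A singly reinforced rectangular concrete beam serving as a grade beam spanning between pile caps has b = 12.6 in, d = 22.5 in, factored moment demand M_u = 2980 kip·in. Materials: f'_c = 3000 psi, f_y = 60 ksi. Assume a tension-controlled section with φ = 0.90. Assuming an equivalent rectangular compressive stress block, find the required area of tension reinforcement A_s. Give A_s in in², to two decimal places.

M_n = M_u/φ = 2980/0.90 = 3311.11 kip·in.
From M_n = 0.85 f'_c a b (d − a/2):
a = d − √(d² − 2M_n/(0.85 f'_c b)) = 22.5 − √(22.5² − 2 × 3311.11/(0.85 × 3 × 12.6)) = 5.175 in.
A_s = 0.85 f'_c a b / f_y = 0.85 × 3 × 5.175 × 12.6 / 60 = 2.771 in².

A_s ≈ 2.77 in²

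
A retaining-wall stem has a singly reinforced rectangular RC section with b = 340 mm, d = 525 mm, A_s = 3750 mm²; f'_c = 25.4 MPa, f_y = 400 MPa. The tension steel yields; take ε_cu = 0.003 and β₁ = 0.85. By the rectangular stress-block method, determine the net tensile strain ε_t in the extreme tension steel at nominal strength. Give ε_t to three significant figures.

ε_t ≈ 0.00355

a = A_s f_y/(0.85 f'_c b) = 204.34 mm.
β₁ = 0.85, so c = a/β₁ = 204.34/0.85 = 240.40 mm.
From the linear strain diagram with ε_cu = 0.003: ε_t = 0.003 (d − c)/c = 0.003 × (525 − 240.40)/240.40 = 0.00355.
ε_t < 0.004 — the section is over-reinforced for flexure under ACI limits.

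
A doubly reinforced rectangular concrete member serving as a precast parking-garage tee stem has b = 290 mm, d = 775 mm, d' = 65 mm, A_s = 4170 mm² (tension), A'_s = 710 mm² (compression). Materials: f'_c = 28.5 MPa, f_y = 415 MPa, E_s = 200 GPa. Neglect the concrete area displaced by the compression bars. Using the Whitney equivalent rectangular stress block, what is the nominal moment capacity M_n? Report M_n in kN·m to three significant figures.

Assume both tension and compression steel yield.
Net tension couple steel: A_s − A'_s = 3460 mm².
a = (A_s − A'_s) f_y / (0.85 f'_c b) = 1435900/(0.85 × 28.5 × 290) = 204.39 mm.
c = a/β₁ = 204.39/0.846 = 241.60 mm; ε'_s = 0.003(c − d')/c = 0.0022 ≥ f_y/E_s = 0.0021, so compression steel does yield.
M_n = (A_s − A'_s) f_y (d − a/2) + A'_s f_y (d − d') = [1435900 × (775 − 102.195) + 294650 × (775 − 65)] × 10⁻⁶ = 966.08 + 209.20 = 1175.28 kN·m.

M_n ≈ 1180 kN·m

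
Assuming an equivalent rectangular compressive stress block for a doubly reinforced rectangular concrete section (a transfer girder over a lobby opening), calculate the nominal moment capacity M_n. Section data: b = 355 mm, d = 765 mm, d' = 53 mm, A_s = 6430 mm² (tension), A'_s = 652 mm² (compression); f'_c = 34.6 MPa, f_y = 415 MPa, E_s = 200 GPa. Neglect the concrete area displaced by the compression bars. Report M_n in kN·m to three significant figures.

Assume both tension and compression steel yield.
Net tension couple steel: A_s − A'_s = 5778 mm².
a = (A_s − A'_s) f_y / (0.85 f'_c b) = 2397870/(0.85 × 34.6 × 355) = 229.67 mm.
c = a/β₁ = 229.67/0.803 = 286.01 mm; ε'_s = 0.003(c − d')/c = 0.0024 ≥ f_y/E_s = 0.0021, so compression steel does yield.
M_n = (A_s − A'_s) f_y (d − a/2) + A'_s f_y (d − d') = [2397870 × (765 − 114.835) + 270580 × (765 − 53)] × 10⁻⁶ = 1559.01 + 192.65 = 1751.66 kN·m.

M_n ≈ 1750 kN·m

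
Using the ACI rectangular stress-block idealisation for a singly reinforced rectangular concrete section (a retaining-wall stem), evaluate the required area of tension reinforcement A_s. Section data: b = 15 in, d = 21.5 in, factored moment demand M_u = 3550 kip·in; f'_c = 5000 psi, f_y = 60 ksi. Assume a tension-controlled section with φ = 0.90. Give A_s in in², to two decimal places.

A_s ≈ 3.30 in²

M_n = M_u/φ = 3550/0.90 = 3944.44 kip·in.
From M_n = 0.85 f'_c a b (d − a/2):
a = d − √(d² − 2M_n/(0.85 f'_c b)) = 21.5 − √(21.5² − 2 × 3944.44/(0.85 × 5 × 15)) = 3.102 in.
A_s = 0.85 f'_c a b / f_y = 0.85 × 5 × 3.102 × 15 / 60 = 3.296 in².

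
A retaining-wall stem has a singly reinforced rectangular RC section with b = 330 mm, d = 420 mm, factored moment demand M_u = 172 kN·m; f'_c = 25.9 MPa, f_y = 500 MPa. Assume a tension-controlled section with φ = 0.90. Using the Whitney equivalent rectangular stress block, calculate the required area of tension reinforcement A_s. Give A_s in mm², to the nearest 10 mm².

M_n = M_u/φ = 172/0.90 = 191.111 kN·m.
With M_n = 0.85 f'_c a b (d − a/2), solve the quadratic for a:
a = d − √(d² − 2M_n/(0.85 f'_c b)) = 420 − √(420² − 2 × 191.111×10⁶/(0.85 × 25.9 × 330)) = 68.16 mm.
A_s = 0.85 f'_c a b / f_y = 0.85 × 25.9 × 68.16 × 330 / 500 = 990.4 mm².

A_s ≈ 990 mm²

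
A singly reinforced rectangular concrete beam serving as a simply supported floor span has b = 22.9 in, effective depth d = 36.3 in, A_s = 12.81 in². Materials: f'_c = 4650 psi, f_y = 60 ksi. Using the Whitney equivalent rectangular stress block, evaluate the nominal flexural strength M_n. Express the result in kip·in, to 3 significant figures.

T = A_s f_y = 12.81 × 60 = 768.6 kips.
a = T/(0.85 f'_c b) = 768.6/(0.85 × 4.65 × 22.9) = 8.492 in.
M_n = T(d − a/2) = 768.6 × (36.3 − 4.246) = 24636.7 kip·in.

M_n ≈ 24600 kip·in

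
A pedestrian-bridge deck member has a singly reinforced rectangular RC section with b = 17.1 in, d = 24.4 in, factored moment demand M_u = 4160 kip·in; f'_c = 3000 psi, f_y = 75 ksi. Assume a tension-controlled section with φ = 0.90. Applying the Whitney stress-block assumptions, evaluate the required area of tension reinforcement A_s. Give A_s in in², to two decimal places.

M_n = M_u/φ = 4160/0.90 = 4622.22 kip·in.
From M_n = 0.85 f'_c a b (d − a/2):
a = d − √(d² − 2M_n/(0.85 f'_c b)) = 24.4 − √(24.4² − 2 × 4622.22/(0.85 × 3 × 17.1)) = 4.821 in.
A_s = 0.85 f'_c a b / f_y = 0.85 × 3 × 4.821 × 17.1 / 75 = 2.803 in².

A_s ≈ 2.80 in²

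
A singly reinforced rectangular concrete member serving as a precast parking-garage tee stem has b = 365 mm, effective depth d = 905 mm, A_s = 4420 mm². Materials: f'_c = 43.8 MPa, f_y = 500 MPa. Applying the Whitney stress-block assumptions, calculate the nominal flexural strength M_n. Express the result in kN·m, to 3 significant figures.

T = A_s f_y = 4420 × 500 = 2210000 N = 2210 kN.
From C = T: a = T/(0.85 f'_c b) = 2210000/(0.85 × 43.8 × 365) = 162.63 mm.
M_n = T(d − a/2) = 2210 kN × (905 − 81.315) mm = 1820.34 kN·m.

M_n ≈ 1820 kN·m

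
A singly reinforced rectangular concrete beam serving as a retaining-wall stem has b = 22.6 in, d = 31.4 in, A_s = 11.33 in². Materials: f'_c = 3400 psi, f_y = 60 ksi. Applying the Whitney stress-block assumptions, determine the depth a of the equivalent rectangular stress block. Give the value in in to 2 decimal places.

T = A_s f_y = 11.33 × 60 = 679.8 kips.
a = T/(0.85 f'_c b) = 679.8/(0.85 × 3.4 × 22.6) = 10.41 in.

a ≈ 10.41 in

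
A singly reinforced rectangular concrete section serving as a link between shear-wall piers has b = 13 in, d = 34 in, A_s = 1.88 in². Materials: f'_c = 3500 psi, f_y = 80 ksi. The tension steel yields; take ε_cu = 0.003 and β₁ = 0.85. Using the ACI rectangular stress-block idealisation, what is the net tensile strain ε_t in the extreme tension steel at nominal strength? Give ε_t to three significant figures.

a = A_s f_y/(0.85 f'_c b) = 3.889 in.
β₁ = 0.85, so c = a/β₁ = 3.889/0.85 = 4.575 in.
From the linear strain diagram with ε_cu = 0.003: ε_t = 0.003 (d − c)/c = 0.003 × (34 − 4.575)/4.575 = 0.0193.
Since ε_t ≥ 0.005, the section is tension-controlled.

ε_t ≈ 0.0193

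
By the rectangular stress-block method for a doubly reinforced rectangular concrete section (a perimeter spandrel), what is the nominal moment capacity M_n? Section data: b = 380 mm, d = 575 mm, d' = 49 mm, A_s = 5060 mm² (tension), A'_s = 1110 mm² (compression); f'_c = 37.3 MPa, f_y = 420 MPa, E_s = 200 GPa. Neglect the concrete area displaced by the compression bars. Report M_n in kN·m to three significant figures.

Assume both tension and compression steel yield.
Net tension couple steel: A_s − A'_s = 3950 mm².
a = (A_s − A'_s) f_y / (0.85 f'_c b) = 1659000/(0.85 × 37.3 × 380) = 137.70 mm.
c = a/β₁ = 137.70/0.784 = 175.64 mm; ε'_s = 0.003(c − d')/c = 0.0022 ≥ f_y/E_s = 0.0021, so compression steel does yield.
M_n = (A_s − A'_s) f_y (d − a/2) + A'_s f_y (d − d') = [1659000 × (575 − 68.85) + 466200 × (575 − 49)] × 10⁻⁶ = 839.70 + 245.22 = 1084.92 kN·m.

M_n ≈ 1080 kN·m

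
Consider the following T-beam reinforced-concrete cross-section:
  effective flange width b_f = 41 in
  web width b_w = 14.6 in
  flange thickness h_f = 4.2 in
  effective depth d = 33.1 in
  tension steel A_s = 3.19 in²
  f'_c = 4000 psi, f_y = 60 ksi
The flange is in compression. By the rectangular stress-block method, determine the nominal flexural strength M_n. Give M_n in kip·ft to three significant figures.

M_n ≈ 517 kip·ft

Tension: T = A_s f_y = 3.19 × 60 = 191.4 kips.
Try a within the flange: a = T/(0.85 f'_c b_f) = 191.4/(0.85 × 4 × 41) = 1.373 in.
Since a = 1.373 ≤ h_f = 4.2 in, the stress block lies entirely in the flange; analyse as a rectangular beam of width b_f.
M_n = T(d − a/2) = 191.4 × (33.1 − 0.6865) = 6203.9 kip·in.
M_n = 6203.9/12 = 516.99 kip·ft.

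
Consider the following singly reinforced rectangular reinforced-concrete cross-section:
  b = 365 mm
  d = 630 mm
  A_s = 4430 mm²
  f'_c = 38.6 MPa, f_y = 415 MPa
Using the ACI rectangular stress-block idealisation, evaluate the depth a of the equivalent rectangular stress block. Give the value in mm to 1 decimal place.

a ≈ 153.5 mm

T = A_s f_y = 4430 × 415 = 1838450 N = 1838.45 kN.
Setting C = 0.85 f'_c a b equal to T: a = 1838450/(0.85 × 38.6 × 365) = 153.5 mm.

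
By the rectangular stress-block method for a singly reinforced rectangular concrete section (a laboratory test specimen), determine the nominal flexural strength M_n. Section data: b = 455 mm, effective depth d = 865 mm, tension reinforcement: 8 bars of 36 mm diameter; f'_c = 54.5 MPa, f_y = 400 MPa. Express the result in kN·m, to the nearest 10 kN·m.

A_s = 8 × 1018 = 8144 mm².
T = A_s f_y = 8144 × 400 = 3257600 N = 3257.6 kN.
From C = T: a = T/(0.85 f'_c b) = 3257600/(0.85 × 54.5 × 455) = 154.55 mm.
M_n = T(d − a/2) = 3257.6 kN × (865 − 77.275) mm = 2566.09 kN·m.

M_n ≈ 2570 kN·m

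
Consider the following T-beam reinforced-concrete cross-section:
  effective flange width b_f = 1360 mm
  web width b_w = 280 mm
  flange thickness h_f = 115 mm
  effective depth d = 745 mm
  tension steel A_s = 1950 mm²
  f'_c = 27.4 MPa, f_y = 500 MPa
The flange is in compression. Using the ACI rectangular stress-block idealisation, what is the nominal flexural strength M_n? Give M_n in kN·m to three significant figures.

Tension: T = A_s f_y = 1950 × 500 = 975000 N.
Try a within the flange: a = T/(0.85 f'_c b_f) = 975000/(0.85 × 27.4 × 1360) = 30.78 mm.
Since a = 30.78 ≤ h_f = 115 mm, the stress block lies entirely in the flange; analyse as a rectangular beam of width b_f.
M_n = T(d − a/2) = 975000 × (745 − 15.39) = 711.37 × 10⁶ N·mm.
M_n = 711.37 kN·m.

M_n ≈ 711 kN·m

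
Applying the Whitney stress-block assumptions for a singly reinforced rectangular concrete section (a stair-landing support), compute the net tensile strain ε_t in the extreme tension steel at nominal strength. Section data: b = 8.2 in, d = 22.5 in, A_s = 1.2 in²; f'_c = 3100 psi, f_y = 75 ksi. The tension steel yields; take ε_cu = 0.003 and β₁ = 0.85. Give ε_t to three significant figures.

ε_t ≈ 0.0108

a = A_s f_y/(0.85 f'_c b) = 4.165 in.
β₁ = 0.85, so c = a/β₁ = 4.165/0.85 = 4.900 in.
From the linear strain diagram with ε_cu = 0.003: ε_t = 0.003 (d − c)/c = 0.003 × (22.5 − 4.900)/4.900 = 0.0108.
Since ε_t ≥ 0.005, the section is tension-controlled.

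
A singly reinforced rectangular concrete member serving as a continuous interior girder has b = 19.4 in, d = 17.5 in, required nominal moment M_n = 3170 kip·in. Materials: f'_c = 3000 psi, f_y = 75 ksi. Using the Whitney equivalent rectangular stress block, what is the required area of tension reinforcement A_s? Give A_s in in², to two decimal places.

From M_n = 0.85 f'_c a b (d − a/2):
a = d − √(d² − 2M_n/(0.85 f'_c b)) = 17.5 − √(17.5² − 2 × 3170/(0.85 × 3 × 19.4)) = 4.155 in.
A_s = 0.85 f'_c a b / f_y = 0.85 × 3 × 4.155 × 19.4 / 75 = 2.741 in².

A_s ≈ 2.74 in²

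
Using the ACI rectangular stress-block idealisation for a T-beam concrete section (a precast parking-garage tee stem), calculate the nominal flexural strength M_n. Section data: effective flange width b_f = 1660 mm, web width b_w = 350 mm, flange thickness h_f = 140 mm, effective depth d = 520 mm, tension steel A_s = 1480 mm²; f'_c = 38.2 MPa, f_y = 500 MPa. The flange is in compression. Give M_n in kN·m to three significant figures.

Tension: T = A_s f_y = 1480 × 500 = 740000 N.
Try a within the flange: a = T/(0.85 f'_c b_f) = 740000/(0.85 × 38.2 × 1660) = 13.73 mm.
Since a = 13.73 ≤ h_f = 140 mm, the stress block lies entirely in the flange; analyse as a rectangular beam of width b_f.
M_n = T(d − a/2) = 740000 × (520 − 6.865) = 379.72 × 10⁶ N·mm.
M_n = 379.72 kN·m.

M_n ≈ 380 kN·m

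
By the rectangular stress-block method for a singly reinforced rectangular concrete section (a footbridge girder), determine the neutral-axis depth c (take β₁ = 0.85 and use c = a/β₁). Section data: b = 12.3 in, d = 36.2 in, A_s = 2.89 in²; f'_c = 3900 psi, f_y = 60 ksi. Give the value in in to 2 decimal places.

c ≈ 5.00 in

T = A_s f_y = 2.89 × 60 = 173.4 kips.
a = T/(0.85 f'_c b) = 173.4/(0.85 × 3.9 × 12.3) = 4.2527 in.
With β₁ = 0.85, c = a/β₁ = 4.2527/0.85 = 5.00 in.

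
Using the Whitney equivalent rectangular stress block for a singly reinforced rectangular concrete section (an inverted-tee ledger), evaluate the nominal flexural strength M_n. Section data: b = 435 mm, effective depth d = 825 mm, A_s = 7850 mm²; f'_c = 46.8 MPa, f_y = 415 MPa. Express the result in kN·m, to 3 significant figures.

M_n ≈ 2380 kN·m

T = A_s f_y = 7850 × 415 = 3257750 N = 3257.75 kN.
From C = T: a = T/(0.85 f'_c b) = 3257750/(0.85 × 46.8 × 435) = 188.26 mm.
M_n = T(d − a/2) = 3257.75 kN × (825 − 94.13) mm = 2380.99 kN·m.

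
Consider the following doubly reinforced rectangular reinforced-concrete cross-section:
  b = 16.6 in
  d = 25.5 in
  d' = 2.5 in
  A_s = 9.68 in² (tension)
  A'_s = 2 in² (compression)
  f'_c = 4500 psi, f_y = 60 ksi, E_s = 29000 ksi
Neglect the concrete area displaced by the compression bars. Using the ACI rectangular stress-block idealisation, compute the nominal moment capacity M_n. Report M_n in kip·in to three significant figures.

Assume both steels yield.
a = (A_s − A'_s) f_y/(0.85 f'_c b) = (9.68 − 2) × 60/(0.85 × 4.5 × 16.6) = 7.257 in.
c = a/β₁ = 7.257/0.825 = 8.796 in; ε'_s = 0.003(c − d')/c = 0.0021 ≥ ε_y = 0.0021, so the compression steel yields.
M_n = (A_s − A'_s) f_y (d − a/2) + A'_s f_y (d − d') = 460.8 × (25.5 − 3.6285) + 120 × (25.5 − 2.5) = 10078.4 + 2760.0 = 12838.4 kip·in.

M_n ≈ 12800 kip·in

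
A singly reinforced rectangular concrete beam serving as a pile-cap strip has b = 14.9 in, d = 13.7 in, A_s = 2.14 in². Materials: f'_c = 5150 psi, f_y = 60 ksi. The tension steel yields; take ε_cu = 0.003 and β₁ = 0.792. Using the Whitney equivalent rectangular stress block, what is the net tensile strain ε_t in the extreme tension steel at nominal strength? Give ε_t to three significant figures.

a = A_s f_y/(0.85 f'_c b) = 1.969 in.
β₁ = 0.792, so c = a/β₁ = 1.969/0.792 = 2.486 in.
From the linear strain diagram with ε_cu = 0.003: ε_t = 0.003 (d − c)/c = 0.003 × (13.7 − 2.486)/2.486 = 0.0135.
Since ε_t ≥ 0.005, the section is tension-controlled.

ε_t ≈ 0.0135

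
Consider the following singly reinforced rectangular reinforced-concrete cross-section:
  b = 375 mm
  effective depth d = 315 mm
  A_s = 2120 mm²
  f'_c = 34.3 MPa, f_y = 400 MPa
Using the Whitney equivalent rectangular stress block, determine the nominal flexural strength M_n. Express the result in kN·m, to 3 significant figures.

T = A_s f_y = 2120 × 400 = 848000 N = 848 kN.
From C = T: a = T/(0.85 f'_c b) = 848000/(0.85 × 34.3 × 375) = 77.56 mm.
M_n = T(d − a/2) = 848 kN × (315 − 38.78) mm = 234.23 kN·m.

M_n ≈ 234 kN·m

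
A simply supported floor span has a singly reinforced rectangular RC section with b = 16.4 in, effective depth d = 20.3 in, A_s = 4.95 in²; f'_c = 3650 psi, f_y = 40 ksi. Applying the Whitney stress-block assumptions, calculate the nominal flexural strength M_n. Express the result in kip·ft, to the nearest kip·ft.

M_n ≈ 303 kip·ft

T = A_s f_y = 4.95 × 40 = 198 kips.
a = T/(0.85 f'_c b) = 198/(0.85 × 3.65 × 16.4) = 3.891 in.
M_n = T(d − a/2) = 198 × (20.3 − 1.9455) = 3634.2 kip·in = 3634.2/12 = 302.85 kip·ft.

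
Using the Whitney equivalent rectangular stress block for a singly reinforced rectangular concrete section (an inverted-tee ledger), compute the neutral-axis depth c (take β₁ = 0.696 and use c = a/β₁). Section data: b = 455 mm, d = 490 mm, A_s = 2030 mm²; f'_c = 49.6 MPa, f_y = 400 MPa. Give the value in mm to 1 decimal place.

c ≈ 60.8 mm

T = A_s f_y = 2030 × 400 = 812000 N = 812 kN.
Setting C = 0.85 f'_c a b equal to T: a = 812000/(0.85 × 49.6 × 455) = 42.330 mm.
With β₁ = 0.696, c = a/β₁ = 42.330/0.696 = 60.8 mm.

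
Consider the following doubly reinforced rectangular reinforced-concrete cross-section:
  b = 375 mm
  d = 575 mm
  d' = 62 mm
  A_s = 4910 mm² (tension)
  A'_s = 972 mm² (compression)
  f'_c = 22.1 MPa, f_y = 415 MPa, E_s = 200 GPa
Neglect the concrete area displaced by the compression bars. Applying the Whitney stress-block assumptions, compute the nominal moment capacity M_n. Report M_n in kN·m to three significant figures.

M_n ≈ 957 kN·m

Assume both tension and compression steel yield.
Net tension couple steel: A_s − A'_s = 3938 mm².
a = (A_s − A'_s) f_y / (0.85 f'_c b) = 1634270/(0.85 × 22.1 × 375) = 232.00 mm.
c = a/β₁ = 232.00/0.85 = 272.94 mm; ε'_s = 0.003(c − d')/c = 0.0023 ≥ f_y/E_s = 0.0021, so compression steel does yield.
M_n = (A_s − A'_s) f_y (d − a/2) + A'_s f_y (d − d') = [1634270 × (575 − 116) + 403380 × (575 − 62)] × 10⁻⁶ = 750.13 + 206.93 = 957.06 kN·m.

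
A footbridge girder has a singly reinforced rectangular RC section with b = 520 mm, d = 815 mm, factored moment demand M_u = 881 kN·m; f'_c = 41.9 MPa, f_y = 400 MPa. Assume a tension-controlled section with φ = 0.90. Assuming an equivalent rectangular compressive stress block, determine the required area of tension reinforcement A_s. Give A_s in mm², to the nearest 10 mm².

M_n = M_u/φ = 881/0.90 = 978.889 kN·m.
With M_n = 0.85 f'_c a b (d − a/2), solve the quadratic for a:
a = d − √(d² − 2M_n/(0.85 f'_c b)) = 815 − √(815² − 2 × 978.889×10⁶/(0.85 × 41.9 × 520)) = 67.66 mm.
A_s = 0.85 f'_c a b / f_y = 0.85 × 41.9 × 67.66 × 520 / 400 = 3132.6 mm².

A_s ≈ 3130 mm²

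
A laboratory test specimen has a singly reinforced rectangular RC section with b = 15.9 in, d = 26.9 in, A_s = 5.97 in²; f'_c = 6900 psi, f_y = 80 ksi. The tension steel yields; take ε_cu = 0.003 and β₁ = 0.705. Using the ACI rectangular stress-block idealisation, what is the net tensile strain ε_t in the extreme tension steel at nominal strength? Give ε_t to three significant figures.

ε_t ≈ 0.00811

a = A_s f_y/(0.85 f'_c b) = 5.122 in.
β₁ = 0.705, so c = a/β₁ = 5.122/0.705 = 7.265 in.
From the linear strain diagram with ε_cu = 0.003: ε_t = 0.003 (d − c)/c = 0.003 × (26.9 − 7.265)/7.265 = 0.00811.
Since ε_t ≥ 0.005, the section is tension-controlled.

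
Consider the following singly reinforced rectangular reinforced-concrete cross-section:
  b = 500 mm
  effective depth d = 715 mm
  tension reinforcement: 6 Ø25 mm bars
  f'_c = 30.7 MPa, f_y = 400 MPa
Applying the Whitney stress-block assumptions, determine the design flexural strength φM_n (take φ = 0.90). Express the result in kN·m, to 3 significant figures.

A_s = 6 × 491 = 2946 mm².
T = A_s f_y = 2946 × 400 = 1178400 N = 1178.4 kN.
From C = T: a = T/(0.85 f'_c b) = 1178400/(0.85 × 30.7 × 500) = 90.32 mm.
M_n = T(d − a/2) = 1178.4 kN × (715 − 45.16) mm = 789.34 kN·m.
φM_n = 0.90 × 789.34 = 710.41 kN·m.

φM_n ≈ 710 kN·m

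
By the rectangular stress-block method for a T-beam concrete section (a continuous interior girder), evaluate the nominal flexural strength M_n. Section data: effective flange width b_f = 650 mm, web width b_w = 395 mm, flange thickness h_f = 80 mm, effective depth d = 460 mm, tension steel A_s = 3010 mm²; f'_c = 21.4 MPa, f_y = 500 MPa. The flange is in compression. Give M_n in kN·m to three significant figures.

Tension: T = A_s f_y = 3010 × 500 = 1505000 N.
Try a within the flange: a = T/(0.85 f'_c b_f) = 1505000/(0.85 × 21.4 × 650) = 127.29 mm.
a = 127.29 > h_f = 80 mm: the block extends into the web. Split into flange-overhang and web parts.
C_f = 0.85 f'_c (b_f − b_w) h_f = 0.85 × 21.4 × (650 − 395) × 80 = 371076 N.
Remaining web compression depth: a_w = (T − C_f)/(0.85 f'_c b_w) = (1505000 − 371076)/(0.85 × 21.4 × 395) = 157.82 mm.
M_n = C_f(d − h_f/2) + (T − C_f)(d − a_w/2) = 371076 × (460 − 40) + 1133924 × (460 − 78.91) = 155.85 + 432.13 = 587.98 × 10⁶ N·mm.
M_n = 587.98 kN·m.

M_n ≈ 588 kN·m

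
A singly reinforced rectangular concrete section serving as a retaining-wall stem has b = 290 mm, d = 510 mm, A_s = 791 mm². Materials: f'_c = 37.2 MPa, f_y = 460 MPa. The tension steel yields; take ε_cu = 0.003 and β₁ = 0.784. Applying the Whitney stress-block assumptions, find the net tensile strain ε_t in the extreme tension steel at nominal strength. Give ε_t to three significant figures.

a = A_s f_y/(0.85 f'_c b) = 39.68 mm.
β₁ = 0.784, so c = a/β₁ = 39.68/0.784 = 50.61 mm.
From the linear strain diagram with ε_cu = 0.003: ε_t = 0.003 (d − c)/c = 0.003 × (510 − 50.61)/50.61 = 0.0272.
Since ε_t ≥ 0.005, the section is tension-controlled.

ε_t ≈ 0.0272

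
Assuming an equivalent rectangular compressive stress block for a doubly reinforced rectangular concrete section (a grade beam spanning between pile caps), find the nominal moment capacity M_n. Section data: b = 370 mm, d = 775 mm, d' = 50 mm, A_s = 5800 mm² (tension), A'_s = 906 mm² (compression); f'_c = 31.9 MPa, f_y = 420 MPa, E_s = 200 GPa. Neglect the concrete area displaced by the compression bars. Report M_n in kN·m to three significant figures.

Assume both tension and compression steel yield.
Net tension couple steel: A_s − A'_s = 4894 mm².
a = (A_s − A'_s) f_y / (0.85 f'_c b) = 2055480/(0.85 × 31.9 × 370) = 204.88 mm.
c = a/β₁ = 204.88/0.822 = 249.25 mm; ε'_s = 0.003(c − d')/c = 0.0024 ≥ f_y/E_s = 0.0021, so compression steel does yield.
M_n = (A_s − A'_s) f_y (d − a/2) + A'_s f_y (d − d') = [2055480 × (775 − 102.44) + 380520 × (775 − 50)] × 10⁻⁶ = 1382.43 + 275.88 = 1658.31 kN·m.

M_n ≈ 1660 kN·m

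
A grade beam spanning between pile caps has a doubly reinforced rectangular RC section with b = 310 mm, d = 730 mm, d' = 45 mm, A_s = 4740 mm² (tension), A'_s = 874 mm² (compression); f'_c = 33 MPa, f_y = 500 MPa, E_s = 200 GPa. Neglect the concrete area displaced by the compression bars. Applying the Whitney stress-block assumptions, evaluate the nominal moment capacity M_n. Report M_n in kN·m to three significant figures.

M_n ≈ 1500 kN·m

Assume both tension and compression steel yield.
Net tension couple steel: A_s − A'_s = 3866 mm².
a = (A_s − A'_s) f_y / (0.85 f'_c b) = 1933000/(0.85 × 33 × 310) = 222.30 mm.
c = a/β₁ = 222.30/0.814 = 273.10 mm; ε'_s = 0.003(c − d')/c = 0.0025 ≥ f_y/E_s = 0.0025, so compression steel does yield.
M_n = (A_s − A'_s) f_y (d − a/2) + A'_s f_y (d − d') = [1933000 × (730 − 111.15) + 437000 × (730 − 45)] × 10⁻⁶ = 1196.24 + 299.35 = 1495.59 kN·m.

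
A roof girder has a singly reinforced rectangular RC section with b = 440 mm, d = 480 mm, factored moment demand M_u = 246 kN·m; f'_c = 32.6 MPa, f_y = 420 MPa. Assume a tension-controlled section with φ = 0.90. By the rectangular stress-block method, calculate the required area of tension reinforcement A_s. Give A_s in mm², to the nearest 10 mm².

M_n = M_u/φ = 246/0.90 = 273.333 kN·m.
With M_n = 0.85 f'_c a b (d − a/2), solve the quadratic for a:
a = d − √(d² − 2M_n/(0.85 f'_c b)) = 480 − √(480² − 2 × 273.333×10⁶/(0.85 × 32.6 × 440)) = 49.23 mm.
A_s = 0.85 f'_c a b / f_y = 0.85 × 32.6 × 49.23 × 440 / 420 = 1429.1 mm².

A_s ≈ 1430 mm²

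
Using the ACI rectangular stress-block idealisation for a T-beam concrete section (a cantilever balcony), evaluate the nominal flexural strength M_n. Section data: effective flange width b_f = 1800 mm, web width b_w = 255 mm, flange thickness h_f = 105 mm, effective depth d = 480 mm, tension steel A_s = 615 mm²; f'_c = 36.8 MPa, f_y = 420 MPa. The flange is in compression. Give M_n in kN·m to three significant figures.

M_n ≈ 123 kN·m

Tension: T = A_s f_y = 615 × 420 = 258300 N.
Try a within the flange: a = T/(0.85 f'_c b_f) = 258300/(0.85 × 36.8 × 1800) = 4.59 mm.
Since a = 4.59 ≤ h_f = 105 mm, the stress block lies entirely in the flange; analyse as a rectangular beam of width b_f.
M_n = T(d − a/2) = 258300 × (480 − 2.295) = 123.39 × 10⁶ N·mm.
M_n = 123.39 kN·m.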